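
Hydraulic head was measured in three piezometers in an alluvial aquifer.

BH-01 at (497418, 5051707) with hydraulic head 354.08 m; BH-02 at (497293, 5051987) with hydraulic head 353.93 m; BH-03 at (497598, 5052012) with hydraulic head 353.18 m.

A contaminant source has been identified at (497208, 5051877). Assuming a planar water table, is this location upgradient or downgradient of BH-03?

upgradient

Differences from BH-01: to BH-02 (Δx, Δy, Δh) = (-125, 280, -0.15); to BH-03 = (180, 305, -0.90).
Determinant of the coordinate differences = (-125)·305 − 180·280 = -88525.
∂h/∂x = [(-0.15)·305 − (-0.90)·280] / -88525 = -0.002330
∂h/∂y = [(-125)·(-0.90) − 180·(-0.15)] / -88525 = -0.001576
Head at (497208, 5051877) = 354.08 + (-0.002330)·(-210) + (-0.001576)·(170) = 354.30 m.
That is higher than the 353.18 m at BH-03, so the point is upgradient.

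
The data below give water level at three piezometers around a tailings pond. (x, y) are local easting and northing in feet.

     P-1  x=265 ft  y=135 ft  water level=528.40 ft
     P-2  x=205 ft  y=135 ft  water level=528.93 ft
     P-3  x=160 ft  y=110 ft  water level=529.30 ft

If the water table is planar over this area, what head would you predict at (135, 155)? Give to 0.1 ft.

529.6 ft

Taking P-1 as reference: P-2−P-1 = (-60, 0, +0.53); P-3−P-1 = (-105, -25, +0.90).
Solve a·Δx + b·Δy = Δh: det = (-60)·(-25) − (-105)·0 = 1500.
∂h/∂x = [(+0.53)·(-25) − (+0.90)·0] / 1500 = -0.008833
∂h/∂y = [(-60)·(+0.90) − (-105)·(+0.53)] / 1500 = +0.001100
h(135, 155) = 528.40 + (-0.008833)·(-130) + (+0.001100)·(20) = 528.40 +1.148 +0.022 = 529.570 ft.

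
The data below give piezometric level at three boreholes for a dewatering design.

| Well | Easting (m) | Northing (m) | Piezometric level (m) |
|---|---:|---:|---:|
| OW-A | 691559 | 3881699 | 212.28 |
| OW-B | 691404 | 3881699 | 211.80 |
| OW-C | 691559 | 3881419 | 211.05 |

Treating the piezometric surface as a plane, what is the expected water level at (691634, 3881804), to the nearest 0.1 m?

∂h/∂x = (211.80 − 212.28) / (691404 − 691559) = +0.003097
∂h/∂y = (211.05 − 212.28) / (3881419 − 3881699) = +0.004393
h(691634, 3881804) = 212.28 + (+0.003097)·(75) + (+0.004393)·(105) = 212.28 +0.232 +0.461 = 212.974 m.

213.0 m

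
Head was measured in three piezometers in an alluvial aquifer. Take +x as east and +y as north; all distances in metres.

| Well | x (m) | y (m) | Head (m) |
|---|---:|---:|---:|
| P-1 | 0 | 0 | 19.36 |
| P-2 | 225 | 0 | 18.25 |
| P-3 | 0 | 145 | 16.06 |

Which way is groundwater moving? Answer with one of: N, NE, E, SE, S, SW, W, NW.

N

∂h/∂x = (18.25 − 19.36) / (225 − 0) = -0.004933
∂h/∂y = (16.06 − 19.36) / (145 − 0) = -0.02276
Flow = −∇h = (+0.004933 east, +0.02276 north), which points north.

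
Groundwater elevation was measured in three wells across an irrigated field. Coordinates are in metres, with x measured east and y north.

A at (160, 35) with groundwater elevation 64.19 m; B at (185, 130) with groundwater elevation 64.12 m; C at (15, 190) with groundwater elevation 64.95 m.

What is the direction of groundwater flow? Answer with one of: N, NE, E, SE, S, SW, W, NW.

Taking A as reference: B−A = (25, 95, -0.07); C−A = (-145, 155, +0.76).
Solve a·Δx + b·Δy = Δh: det = 25·155 − (-145)·95 = 17650.
∂h/∂x = [(-0.07)·155 − (+0.76)·95] / 17650 = -0.004705
∂h/∂y = [25·(+0.76) − (-145)·(-0.07)] / 17650 = +0.0005014
Flow = −∇h = (+0.004705 east, -0.0005014 north), which points east.

E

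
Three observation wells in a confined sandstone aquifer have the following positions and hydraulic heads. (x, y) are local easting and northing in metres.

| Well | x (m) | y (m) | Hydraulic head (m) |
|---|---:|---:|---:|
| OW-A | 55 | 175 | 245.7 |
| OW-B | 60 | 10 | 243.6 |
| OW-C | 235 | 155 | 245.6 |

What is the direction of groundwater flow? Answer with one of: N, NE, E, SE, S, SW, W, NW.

S

Taking OW-A as reference: OW-B−OW-A = (5, -165, -2.1); OW-C−OW-A = (180, -20, -0.1).
Solve a·Δx + b·Δy = Δh: det = 5·(-20) − 180·(-165) = 29600.
∂h/∂x = [(-2.1)·(-20) − (-0.1)·(-165)] / 29600 = +0.0008615
∂h/∂y = [5·(-0.1) − 180·(-2.1)] / 29600 = +0.01275
Flow = −∇h = (-0.0008615 east, -0.01275 north), which points south.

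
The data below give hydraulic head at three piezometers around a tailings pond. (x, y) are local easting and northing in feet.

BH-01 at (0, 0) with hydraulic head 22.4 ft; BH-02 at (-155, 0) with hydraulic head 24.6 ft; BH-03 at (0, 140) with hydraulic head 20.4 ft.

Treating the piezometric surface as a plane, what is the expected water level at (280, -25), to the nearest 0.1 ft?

∂h/∂x = (24.6 − 22.4) / (-155 − 0) = -0.01419
∂h/∂y = (20.4 − 22.4) / (140 − 0) = -0.01429
h(280, -25) = 22.4 + (-0.01419)·(280) + (-0.01429)·(-25) = 22.4 -3.974 +0.357 = 18.783 ft.

18.8 ft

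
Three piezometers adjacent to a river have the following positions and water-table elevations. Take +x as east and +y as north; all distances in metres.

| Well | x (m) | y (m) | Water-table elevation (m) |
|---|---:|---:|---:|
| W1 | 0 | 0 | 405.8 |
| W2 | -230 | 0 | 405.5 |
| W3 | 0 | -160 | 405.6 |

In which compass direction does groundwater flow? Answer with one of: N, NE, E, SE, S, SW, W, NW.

∂h/∂x = (405.5 − 405.8) / (-230 − 0) = +0.001304
∂h/∂y = (405.6 − 405.8) / (-160 − 0) = +0.001250
Flow = −∇h = (-0.001304 east, -0.001250 north), which points southwest.

SW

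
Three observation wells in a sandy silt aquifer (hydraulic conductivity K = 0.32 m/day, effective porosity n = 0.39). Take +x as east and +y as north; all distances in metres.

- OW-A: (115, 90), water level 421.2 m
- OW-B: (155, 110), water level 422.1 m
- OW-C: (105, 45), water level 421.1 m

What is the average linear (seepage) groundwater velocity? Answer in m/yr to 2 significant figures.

7.3 m/yr

Differences from OW-A: to OW-B (Δx, Δy, Δh) = (40, 20, +0.9); to OW-C = (-10, -45, -0.1).
Determinant of the coordinate differences = 40·(-45) − (-10)·20 = -1600.
∂h/∂x = [(+0.9)·(-45) − (-0.1)·20] / -1600 = +0.02406
∂h/∂y = [40·(-0.1) − (-10)·(+0.9)] / -1600 = -0.003125
|∇h| = √(0.02406² + -0.003125²) = 0.02426
Seepage velocity v = K·i/n = 0.32 × 0.02426 / 0.39 = 0.01991 m/day = 7.272 m/yr.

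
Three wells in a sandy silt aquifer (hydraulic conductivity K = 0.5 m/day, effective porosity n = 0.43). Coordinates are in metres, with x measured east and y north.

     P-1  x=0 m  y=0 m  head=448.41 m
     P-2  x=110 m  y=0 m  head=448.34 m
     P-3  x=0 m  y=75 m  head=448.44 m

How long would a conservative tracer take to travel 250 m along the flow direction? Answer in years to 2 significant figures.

780 years

∂h/∂x = (448.34 − 448.41) / (110 − 0) = -0.0006364
∂h/∂y = (448.44 − 448.41) / (75 − 0) = +0.0004000
|∇h| = √(-0.0006364² + 0.0004000²) = 0.0007517
Seepage velocity v = K·i/n = 0.5 × 0.0007517 / 0.43 = 0.0008741 m/day.
t = 250 / 0.0008741 = 2.86e+05 days = 783 years.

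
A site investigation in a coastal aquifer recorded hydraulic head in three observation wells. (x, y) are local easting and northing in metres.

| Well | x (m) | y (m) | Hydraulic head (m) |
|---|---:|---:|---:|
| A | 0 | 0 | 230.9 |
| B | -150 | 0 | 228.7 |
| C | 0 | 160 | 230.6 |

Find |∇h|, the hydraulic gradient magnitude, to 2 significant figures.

0.015

∂h/∂x = (228.7 − 230.9) / (-150 − 0) = +0.01467
∂h/∂y = (230.6 − 230.9) / (160 − 0) = -0.001875
|∇h| = √(0.01467² + -0.001875²) = 0.01479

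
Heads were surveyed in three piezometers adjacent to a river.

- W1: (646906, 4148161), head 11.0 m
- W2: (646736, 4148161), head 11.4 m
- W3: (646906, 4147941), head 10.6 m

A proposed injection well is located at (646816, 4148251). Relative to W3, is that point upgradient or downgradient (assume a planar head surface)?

upgradient

∂h/∂x = (11.4 − 11.0) / (646736 − 646906) = -0.002353
∂h/∂y = (10.6 − 11.0) / (4147941 − 4148161) = +0.001818
Head at (646816, 4148251) = 11.0 + (-0.002353)·(-90) + (+0.001818)·(90) = 11.38 m.
That is higher than the 10.6 m at W3, so the point is upgradient.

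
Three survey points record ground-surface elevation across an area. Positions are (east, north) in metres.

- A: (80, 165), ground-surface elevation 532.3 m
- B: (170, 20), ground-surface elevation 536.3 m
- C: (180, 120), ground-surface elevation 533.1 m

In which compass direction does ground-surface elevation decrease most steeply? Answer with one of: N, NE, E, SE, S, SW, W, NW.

With z = a·x + b·y + c and A as origin, the differences give:
  90·a + (-145)·b = +4.0
  100·a + (-45)·b = +0.8
Eliminate b (×(-45) and ×(-145), subtract): 10450·a = -64.00 → a = ∂z/∂x = -0.006124
Back-substitute: b = ∂z/∂y = -0.03139.
Steepest decrease is along −∇f = (+0.006124 E, +0.03139 N) → north.

N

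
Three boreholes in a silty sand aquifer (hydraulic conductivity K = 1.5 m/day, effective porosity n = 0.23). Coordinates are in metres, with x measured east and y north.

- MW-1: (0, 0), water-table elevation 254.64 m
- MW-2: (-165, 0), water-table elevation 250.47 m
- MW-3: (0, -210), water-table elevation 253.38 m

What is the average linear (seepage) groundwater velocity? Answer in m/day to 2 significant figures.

0.17 m/day

∂h/∂x = (250.47 − 254.64) / (-165 − 0) = +0.02527
∂h/∂y = (253.38 − 254.64) / (-210 − 0) = +0.006000
|∇h| = √(0.02527² + 0.006000²) = 0.02597
Seepage velocity v = K·i/n = 1.5 × 0.02597 / 0.23 = 0.1694 m/day.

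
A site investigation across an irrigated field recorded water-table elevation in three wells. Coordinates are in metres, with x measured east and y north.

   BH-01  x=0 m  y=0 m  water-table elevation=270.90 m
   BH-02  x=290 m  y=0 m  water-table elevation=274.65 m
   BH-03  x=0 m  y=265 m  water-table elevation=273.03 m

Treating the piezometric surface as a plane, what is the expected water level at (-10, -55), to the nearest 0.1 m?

270.3 m

∂h/∂x = (274.65 − 270.90) / (290 − 0) = +0.01293
∂h/∂y = (273.03 − 270.90) / (265 − 0) = +0.008038
h(-10, -55) = 270.90 + (+0.01293)·(-10) + (+0.008038)·(-55) = 270.90 -0.129 -0.442 = 270.329 m.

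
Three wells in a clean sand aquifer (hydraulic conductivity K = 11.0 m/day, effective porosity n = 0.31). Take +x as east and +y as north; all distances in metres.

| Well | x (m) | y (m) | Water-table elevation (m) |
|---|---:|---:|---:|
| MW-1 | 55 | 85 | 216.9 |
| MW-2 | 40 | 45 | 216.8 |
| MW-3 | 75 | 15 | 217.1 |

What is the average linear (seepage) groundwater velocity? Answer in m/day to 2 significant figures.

0.29 m/day

Differences from MW-1: to MW-2 (Δx, Δy, Δh) = (-15, -40, -0.1); to MW-3 = (20, -70, +0.2).
Solve a·Δx + b·Δy = Δh: det = (-15)·(-70) − 20·(-40) = 1850.
∂h/∂x = [(-0.1)·(-70) − (+0.2)·(-40)] / 1850 = +0.008108
∂h/∂y = [(-15)·(+0.2) − 20·(-0.1)] / 1850 = -0.0005405
|∇h| = √(0.008108² + -0.0005405²) = 0.008126
Seepage velocity v = K·i/n = 11.0 × 0.008126 / 0.31 = 0.2883 m/day.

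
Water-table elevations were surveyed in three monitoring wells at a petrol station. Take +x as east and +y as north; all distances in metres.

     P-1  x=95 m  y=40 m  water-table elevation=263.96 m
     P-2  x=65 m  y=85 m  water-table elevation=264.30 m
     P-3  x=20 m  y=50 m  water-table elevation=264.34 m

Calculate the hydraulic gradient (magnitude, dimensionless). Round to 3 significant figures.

0.00639

Three-point gradient (reference P-1): Δ to P-2 = (-30, 45, +0.34), Δ to P-3 = (-75, 10, +0.38).
∂h/∂x = -0.004455, ∂h/∂y = +0.004585 (det = 3075).
|∇h| = √(-0.004455² + 0.004585²) = 0.006393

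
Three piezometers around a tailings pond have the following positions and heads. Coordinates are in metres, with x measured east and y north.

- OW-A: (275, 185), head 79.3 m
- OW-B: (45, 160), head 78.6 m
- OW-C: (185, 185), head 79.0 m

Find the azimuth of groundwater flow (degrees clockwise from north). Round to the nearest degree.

Differences from OW-A: to OW-B (Δx, Δy, Δh) = (-230, -25, -0.7); to OW-C = (-90, 0, -0.3).
Solve a·Δx + b·Δy = Δh: det = (-230)·0 − (-90)·(-25) = -2250.
∂h/∂x = [(-0.7)·0 − (-0.3)·(-25)] / -2250 = +0.003333
∂h/∂y = [(-230)·(-0.3) − (-90)·(-0.7)] / -2250 = -0.002667
Flow direction (−∇h) has components (-0.003333 E, +0.002667 N).
Azimuth = atan2(E, N) = atan2(-0.003333, +0.002667) = 308.7° ≈ 309°.

309°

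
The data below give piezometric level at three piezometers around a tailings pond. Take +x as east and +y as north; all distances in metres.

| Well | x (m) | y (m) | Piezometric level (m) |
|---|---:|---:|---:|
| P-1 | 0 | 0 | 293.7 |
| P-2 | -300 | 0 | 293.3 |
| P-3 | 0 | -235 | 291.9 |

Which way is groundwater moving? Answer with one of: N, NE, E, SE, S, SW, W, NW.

∂h/∂x = (293.3 − 293.7) / (-300 − 0) = +0.001333
∂h/∂y = (291.9 − 293.7) / (-235 − 0) = +0.007660
Flow = −∇h = (-0.001333 east, -0.007660 north), which points south.

S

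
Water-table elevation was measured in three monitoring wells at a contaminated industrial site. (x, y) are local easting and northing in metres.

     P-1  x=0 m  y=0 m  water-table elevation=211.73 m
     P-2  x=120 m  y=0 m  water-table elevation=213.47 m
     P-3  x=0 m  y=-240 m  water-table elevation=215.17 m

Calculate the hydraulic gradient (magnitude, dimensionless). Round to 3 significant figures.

∂h/∂x = (213.47 − 211.73) / (120 − 0) = +0.01450
∂h/∂y = (215.17 − 211.73) / (-240 − 0) = -0.01433
|∇h| = √(0.01450² + -0.01433²) = 0.02039

0.0204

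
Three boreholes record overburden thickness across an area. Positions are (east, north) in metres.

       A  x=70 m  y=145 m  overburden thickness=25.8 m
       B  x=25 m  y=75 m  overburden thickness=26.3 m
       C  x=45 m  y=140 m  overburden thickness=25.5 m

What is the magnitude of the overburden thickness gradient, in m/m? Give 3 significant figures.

0.0230 m/m

With d = a·x + b·y + c and A as origin, the differences give:
  (-45)·a + (-70)·b = +0.5
  (-25)·a + (-5)·b = -0.3
Eliminate b (×(-5) and ×(-70), subtract): -1525·a = -23.50 → a = ∂d/∂x = +0.01541
Back-substitute: b = ∂d/∂y = -0.01705.
|∇f| = √(0.01541² + -0.01705²) = 0.02298 m/m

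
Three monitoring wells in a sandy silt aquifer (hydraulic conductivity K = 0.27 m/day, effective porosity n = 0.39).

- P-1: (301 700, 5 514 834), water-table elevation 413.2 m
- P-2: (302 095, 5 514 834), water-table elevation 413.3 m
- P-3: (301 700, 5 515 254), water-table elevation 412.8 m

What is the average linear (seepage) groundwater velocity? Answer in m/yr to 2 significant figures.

0.25 m/yr

∂h/∂x = (413.3 − 413.2) / (302095 − 301700) = +0.0002532
∂h/∂y = (412.8 − 413.2) / (5515254 − 5514834) = -0.0009524
|∇h| = √(0.0002532² + -0.0009524²) = 0.0009855
Seepage velocity v = K·i/n = 0.27 × 0.0009855 / 0.39 = 0.0006823 m/day = 0.2492 m/yr.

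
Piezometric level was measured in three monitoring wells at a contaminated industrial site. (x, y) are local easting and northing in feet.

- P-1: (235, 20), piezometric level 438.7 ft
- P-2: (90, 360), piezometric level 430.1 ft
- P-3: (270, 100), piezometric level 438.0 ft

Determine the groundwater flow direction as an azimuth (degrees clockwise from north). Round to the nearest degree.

312°

With h = a·x + b·y + c and P-1 as origin, the differences give:
  (-145)·a + 340·b = -8.6
  35·a + 80·b = -0.7
Eliminate b (×80 and ×340, subtract): -23500·a = -450.00 → a = ∂h/∂x = +0.01915
Back-substitute: b = ∂h/∂y = -0.01713.
Flow direction (−∇h) has components (-0.01915 E, +0.01713 N).
Azimuth = atan2(E, N) = atan2(-0.01915, +0.01713) = 311.8° ≈ 312°.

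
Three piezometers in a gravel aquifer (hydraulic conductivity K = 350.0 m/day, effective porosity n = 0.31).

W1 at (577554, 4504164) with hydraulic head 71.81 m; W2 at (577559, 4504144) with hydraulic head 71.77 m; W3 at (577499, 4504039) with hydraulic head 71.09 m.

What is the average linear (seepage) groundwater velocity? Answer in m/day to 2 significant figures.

7.2 m/day

With h = a·x + b·y + c and W1 as origin, the differences give:
  5·a + (-20)·b = -0.04
  (-55)·a + (-125)·b = -0.72
Eliminate b (×(-125) and ×(-20), subtract): -1725·a = -9.400 → a = ∂h/∂x = +0.005449
Back-substitute: b = ∂h/∂y = +0.003362.
|∇h| = √(0.005449² + 0.003362²) = 0.006403
Seepage velocity v = K·i/n = 350.0 × 0.006403 / 0.31 = 7.229 m/day.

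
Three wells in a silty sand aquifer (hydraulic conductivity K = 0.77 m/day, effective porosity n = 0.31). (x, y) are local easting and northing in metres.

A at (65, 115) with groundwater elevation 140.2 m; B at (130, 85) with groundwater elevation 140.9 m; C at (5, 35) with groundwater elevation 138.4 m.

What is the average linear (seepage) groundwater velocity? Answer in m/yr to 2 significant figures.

With h = a·x + b·y + c and A as origin, the differences give:
  65·a + (-30)·b = +0.7
  (-60)·a + (-80)·b = -1.8
Eliminate b (×(-80) and ×(-30), subtract): -7000·a = -110.00 → a = ∂h/∂x = +0.01571
Back-substitute: b = ∂h/∂y = +0.01071.
|∇h| = √(0.01571² + 0.01071²) = 0.01901
Seepage velocity v = K·i/n = 0.77 × 0.01901 / 0.31 = 0.04722 m/day = 17.25 m/yr.

17 m/yr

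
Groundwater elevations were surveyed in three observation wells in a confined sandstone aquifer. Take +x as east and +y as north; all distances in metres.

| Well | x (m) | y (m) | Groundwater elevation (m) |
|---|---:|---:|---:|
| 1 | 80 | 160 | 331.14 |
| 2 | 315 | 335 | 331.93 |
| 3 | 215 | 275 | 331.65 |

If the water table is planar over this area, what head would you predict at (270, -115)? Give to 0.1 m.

Three-point gradient (reference 1): Δ to 2 = (235, 175, +0.79), Δ to 3 = (135, 115, +0.51).
∂h/∂x = +0.0004706, ∂h/∂y = +0.003882 (det = 3400).
h(270, -115) = 331.14 + (+0.0004706)·(190) + (+0.003882)·(-275) = 331.14 +0.089 -1.068 = 330.162 m.

330.2 m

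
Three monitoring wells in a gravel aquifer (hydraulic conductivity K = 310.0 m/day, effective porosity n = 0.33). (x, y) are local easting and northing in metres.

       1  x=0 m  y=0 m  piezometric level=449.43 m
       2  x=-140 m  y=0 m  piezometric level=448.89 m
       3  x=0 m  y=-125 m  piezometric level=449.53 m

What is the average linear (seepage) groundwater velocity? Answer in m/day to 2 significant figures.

∂h/∂x = (448.89 − 449.43) / (-140 − 0) = +0.003857
∂h/∂y = (449.53 − 449.43) / (-125 − 0) = -0.0008000
|∇h| = √(0.003857² + -0.0008000²) = 0.003939
Seepage velocity v = K·i/n = 310.0 × 0.003939 / 0.33 = 3.7 m/day.

3.7 m/day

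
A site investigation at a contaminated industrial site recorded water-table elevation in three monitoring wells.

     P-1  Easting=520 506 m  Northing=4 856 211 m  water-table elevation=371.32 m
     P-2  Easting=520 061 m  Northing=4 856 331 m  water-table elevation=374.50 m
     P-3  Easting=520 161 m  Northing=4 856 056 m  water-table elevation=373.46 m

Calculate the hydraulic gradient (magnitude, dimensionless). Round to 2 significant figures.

With h = a·x + b·y + c and P-1 as origin, the differences give:
  (-445)·a + 120·b = +3.18
  (-345)·a + (-155)·b = +2.14
Eliminate b (×(-155) and ×120, subtract): 110375·a = -749.700 → a = ∂h/∂x = -0.006792
Back-substitute: b = ∂h/∂y = +0.001312.
|∇h| = √(-0.006792² + 0.001312²) = 0.006918

0.0069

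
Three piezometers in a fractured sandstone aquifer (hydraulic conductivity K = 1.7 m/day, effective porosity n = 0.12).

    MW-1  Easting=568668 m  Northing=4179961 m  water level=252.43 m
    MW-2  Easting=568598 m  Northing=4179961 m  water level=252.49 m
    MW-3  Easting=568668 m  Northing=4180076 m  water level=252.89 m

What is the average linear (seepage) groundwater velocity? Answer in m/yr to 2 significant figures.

∂h/∂x = (252.49 − 252.43) / (568598 − 568668) = -0.0008571
∂h/∂y = (252.89 − 252.43) / (4180076 − 4179961) = +0.004000
|∇h| = √(-0.0008571² + 0.004000²) = 0.004091
Seepage velocity v = K·i/n = 1.7 × 0.004091 / 0.12 = 0.05796 m/day = 21.17 m/yr.

21 m/yr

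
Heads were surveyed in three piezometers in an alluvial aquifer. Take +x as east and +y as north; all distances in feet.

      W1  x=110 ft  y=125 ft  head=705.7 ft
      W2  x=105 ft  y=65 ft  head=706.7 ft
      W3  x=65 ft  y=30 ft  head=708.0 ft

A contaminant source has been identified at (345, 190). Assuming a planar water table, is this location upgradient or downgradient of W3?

downgradient

Taking W1 as reference: W2−W1 = (-5, -60, +1.0); W3−W1 = (-45, -95, +2.3).
Solve a·Δx + b·Δy = Δh: det = (-5)·(-95) − (-45)·(-60) = -2225.
∂h/∂x = [(+1.0)·(-95) − (+2.3)·(-60)] / -2225 = -0.01933
∂h/∂y = [(-5)·(+2.3) − (-45)·(+1.0)] / -2225 = -0.01506
Head at (345, 190) = 705.7 + (-0.01933)·(235) + (-0.01506)·(65) = 700.18 ft.
That is lower than the 708.0 ft at W3, so the point is downgradient.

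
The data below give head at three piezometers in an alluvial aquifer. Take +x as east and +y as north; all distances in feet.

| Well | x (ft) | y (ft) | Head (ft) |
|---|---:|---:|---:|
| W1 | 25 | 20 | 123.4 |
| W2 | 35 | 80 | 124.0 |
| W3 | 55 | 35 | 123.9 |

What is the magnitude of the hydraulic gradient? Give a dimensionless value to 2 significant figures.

0.015

Differences from W1: to W2 (Δx, Δy, Δh) = (10, 60, +0.6); to W3 = (30, 15, +0.5).
Solve a·Δx + b·Δy = Δh: det = 10·15 − 30·60 = -1650.
∂h/∂x = [(+0.6)·15 − (+0.5)·60] / -1650 = +0.01273
∂h/∂y = [10·(+0.5) − 30·(+0.6)] / -1650 = +0.007879
|∇h| = √(0.01273² + 0.007879²) = 0.01497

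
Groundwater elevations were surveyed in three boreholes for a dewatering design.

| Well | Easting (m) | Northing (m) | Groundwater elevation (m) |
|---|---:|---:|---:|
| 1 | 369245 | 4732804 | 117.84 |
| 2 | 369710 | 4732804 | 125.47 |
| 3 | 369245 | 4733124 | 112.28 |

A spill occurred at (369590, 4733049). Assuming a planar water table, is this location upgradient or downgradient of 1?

upgradient

∂h/∂x = (125.47 − 117.84) / (369710 − 369245) = +0.01641
∂h/∂y = (112.28 − 117.84) / (4733124 − 4732804) = -0.01738
Head at (369590, 4733049) = 117.84 + (+0.01641)·(345) + (-0.01738)·(245) = 119.24 m.
That is higher than the 117.84 m at 1, so the point is upgradient.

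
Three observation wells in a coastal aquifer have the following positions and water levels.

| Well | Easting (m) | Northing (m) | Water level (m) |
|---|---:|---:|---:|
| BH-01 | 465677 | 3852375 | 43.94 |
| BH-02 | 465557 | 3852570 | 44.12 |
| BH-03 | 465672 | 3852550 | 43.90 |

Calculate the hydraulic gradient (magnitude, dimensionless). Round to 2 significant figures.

0.0020

With h = a·x + b·y + c and BH-01 as origin, the differences give:
  (-120)·a + 195·b = +0.18
  (-5)·a + 175·b = -0.04
Eliminate b (×175 and ×195, subtract): -20025·a = 39.300 → a = ∂h/∂x = -0.001963
Back-substitute: b = ∂h/∂y = -0.0002846.
|∇h| = √(-0.001963² + -0.0002846²) = 0.001984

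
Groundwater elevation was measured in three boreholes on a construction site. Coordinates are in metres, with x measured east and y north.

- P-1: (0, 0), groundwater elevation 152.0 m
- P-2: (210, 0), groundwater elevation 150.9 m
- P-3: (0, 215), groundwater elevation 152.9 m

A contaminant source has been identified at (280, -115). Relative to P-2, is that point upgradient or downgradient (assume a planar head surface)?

∂h/∂x = (150.9 − 152.0) / (210 − 0) = -0.005238
∂h/∂y = (152.9 − 152.0) / (215 − 0) = +0.004186
Head at (280, -115) = 152.0 + (-0.005238)·(280) + (+0.004186)·(-115) = 150.05 m.
That is lower than the 150.9 m at P-2, so the point is downgradient.

downgradient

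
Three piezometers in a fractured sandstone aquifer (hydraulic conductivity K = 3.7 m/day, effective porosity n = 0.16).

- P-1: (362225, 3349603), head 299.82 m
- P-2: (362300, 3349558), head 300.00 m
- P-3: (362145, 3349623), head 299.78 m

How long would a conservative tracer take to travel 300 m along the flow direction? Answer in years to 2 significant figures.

Taking P-1 as reference: P-2−P-1 = (75, -45, +0.18); P-3−P-1 = (-80, 20, -0.04).
Solve a·Δx + b·Δy = Δh: det = 75·20 − (-80)·(-45) = -2100.
∂h/∂x = [(+0.18)·20 − (-0.04)·(-45)] / -2100 = -0.0008571
∂h/∂y = [75·(-0.04) − (-80)·(+0.18)] / -2100 = -0.005429
|∇h| = √(-0.0008571² + -0.005429²) = 0.005496
Seepage velocity v = K·i/n = 3.7 × 0.005496 / 0.16 = 0.1271 m/day.
t = 300 / 0.1271 = 2360 days = 6.46 years.

6.5 years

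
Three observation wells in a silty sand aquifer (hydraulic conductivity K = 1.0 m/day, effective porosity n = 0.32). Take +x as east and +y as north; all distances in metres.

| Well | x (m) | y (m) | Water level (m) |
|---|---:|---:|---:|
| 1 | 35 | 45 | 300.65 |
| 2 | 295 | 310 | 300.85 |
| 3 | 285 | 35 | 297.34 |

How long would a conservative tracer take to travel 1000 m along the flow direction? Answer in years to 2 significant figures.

Taking 1 as reference: 2−1 = (260, 265, +0.20); 3−1 = (250, -10, -3.31).
Determinant of the coordinate differences = 260·(-10) − 250·265 = -68850.
∂h/∂x = [(+0.20)·(-10) − (-3.31)·265] / -68850 = -0.01271
∂h/∂y = [260·(-3.31) − 250·(+0.20)] / -68850 = +0.01323
|∇h| = √(-0.01271² + 0.01323²) = 0.01835
Seepage velocity v = K·i/n = 1.0 × 0.01835 / 0.32 = 0.05734 m/day.
t = 1000 / 0.05734 = 1.744e+04 days = 47.7 years.

48 years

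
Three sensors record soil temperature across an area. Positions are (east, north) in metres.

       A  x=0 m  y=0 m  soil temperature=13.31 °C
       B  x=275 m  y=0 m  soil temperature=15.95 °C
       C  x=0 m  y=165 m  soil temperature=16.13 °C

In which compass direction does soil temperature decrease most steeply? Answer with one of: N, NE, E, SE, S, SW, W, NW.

∂T/∂x = (15.95 − 13.31) / (275 − 0) = +0.009600
∂T/∂y = (16.13 − 13.31) / (165 − 0) = +0.01709
Steepest decrease is along −∇f = (-0.009600 E, -0.01709 N) → southwest.

SW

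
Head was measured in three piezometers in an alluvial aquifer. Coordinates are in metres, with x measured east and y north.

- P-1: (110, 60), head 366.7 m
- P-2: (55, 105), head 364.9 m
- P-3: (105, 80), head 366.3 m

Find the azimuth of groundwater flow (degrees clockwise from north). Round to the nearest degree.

306°

Taking P-1 as reference: P-2−P-1 = (-55, 45, -1.8); P-3−P-1 = (-5, 20, -0.4).
Solve a·Δx + b·Δy = Δh: det = (-55)·20 − (-5)·45 = -875.
∂h/∂x = [(-1.8)·20 − (-0.4)·45] / -875 = +0.02057
∂h/∂y = [(-55)·(-0.4) − (-5)·(-1.8)] / -875 = -0.01486
Flow direction (−∇h) has components (-0.02057 E, +0.01486 N).
Azimuth = atan2(E, N) = atan2(-0.02057, +0.01486) = 305.8° ≈ 306°.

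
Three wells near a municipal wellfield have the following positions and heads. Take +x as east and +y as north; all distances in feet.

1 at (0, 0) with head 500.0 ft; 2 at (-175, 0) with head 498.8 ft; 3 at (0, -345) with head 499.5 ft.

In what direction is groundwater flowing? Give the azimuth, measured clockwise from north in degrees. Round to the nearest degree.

∂h/∂x = (498.8 − 500.0) / (-175 − 0) = +0.006857
∂h/∂y = (499.5 − 500.0) / (-345 − 0) = +0.001449
Flow direction (−∇h) has components (-0.006857 E, -0.001449 N).
Azimuth = atan2(E, N) = atan2(-0.006857, -0.001449) = 258.1° ≈ 258°.

258°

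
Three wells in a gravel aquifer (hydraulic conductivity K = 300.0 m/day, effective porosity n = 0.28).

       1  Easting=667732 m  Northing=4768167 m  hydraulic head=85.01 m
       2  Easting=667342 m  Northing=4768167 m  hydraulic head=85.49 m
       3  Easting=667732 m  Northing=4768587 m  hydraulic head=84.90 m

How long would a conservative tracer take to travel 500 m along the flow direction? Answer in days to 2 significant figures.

370 days

∂h/∂x = (85.49 − 85.01) / (667342 − 667732) = -0.001231
∂h/∂y = (84.90 − 85.01) / (4768587 − 4768167) = -0.0002619
|∇h| = √(-0.001231² + -0.0002619²) = 0.001259
Seepage velocity v = K·i/n = 300.0 × 0.001259 / 0.28 = 1.349 m/day.
t = 500 / 1.349 = 370.6 days.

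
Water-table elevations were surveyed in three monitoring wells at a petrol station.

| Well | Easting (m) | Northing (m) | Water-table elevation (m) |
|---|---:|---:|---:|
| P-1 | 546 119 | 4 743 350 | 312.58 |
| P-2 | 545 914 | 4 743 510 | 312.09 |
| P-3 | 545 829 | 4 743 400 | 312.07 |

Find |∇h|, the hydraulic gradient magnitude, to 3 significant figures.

With h = a·x + b·y + c and P-1 as origin, the differences give:
  (-205)·a + 160·b = -0.49
  (-290)·a + 50·b = -0.51
Eliminate b (×50 and ×160, subtract): 36150·a = 57.100 → a = ∂h/∂x = +0.001580
Back-substitute: b = ∂h/∂y = -0.001039.
|∇h| = √(0.001580² + -0.001039²) = 0.001891

0.00189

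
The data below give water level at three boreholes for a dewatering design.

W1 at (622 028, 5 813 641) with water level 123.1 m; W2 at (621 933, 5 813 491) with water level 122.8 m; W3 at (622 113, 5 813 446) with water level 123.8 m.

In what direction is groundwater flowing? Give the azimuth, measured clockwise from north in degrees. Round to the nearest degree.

With h = a·x + b·y + c and W1 as origin, the differences give:
  (-95)·a + (-150)·b = -0.3
  85·a + (-195)·b = +0.7
Eliminate b (×(-195) and ×(-150), subtract): 31275·a = 163.50 → a = ∂h/∂x = +0.005228
Back-substitute: b = ∂h/∂y = -0.001311.
Flow direction (−∇h) has components (-0.005228 E, +0.001311 N).
Azimuth = atan2(E, N) = atan2(-0.005228, +0.001311) = 284.1° ≈ 284°.

284°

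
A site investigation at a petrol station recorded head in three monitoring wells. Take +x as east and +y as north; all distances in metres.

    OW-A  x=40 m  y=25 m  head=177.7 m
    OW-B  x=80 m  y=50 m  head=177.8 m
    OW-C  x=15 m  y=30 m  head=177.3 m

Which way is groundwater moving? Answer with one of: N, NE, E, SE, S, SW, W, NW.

NW

Taking OW-A as reference: OW-B−OW-A = (40, 25, +0.1); OW-C−OW-A = (-25, 5, -0.4).
Determinant of the coordinate differences = 40·5 − (-25)·25 = 825.
∂h/∂x = [(+0.1)·5 − (-0.4)·25] / 825 = +0.01273
∂h/∂y = [40·(-0.4) − (-25)·(+0.1)] / 825 = -0.01636
Flow = −∇h = (-0.01273 east, +0.01636 north), which points northwest.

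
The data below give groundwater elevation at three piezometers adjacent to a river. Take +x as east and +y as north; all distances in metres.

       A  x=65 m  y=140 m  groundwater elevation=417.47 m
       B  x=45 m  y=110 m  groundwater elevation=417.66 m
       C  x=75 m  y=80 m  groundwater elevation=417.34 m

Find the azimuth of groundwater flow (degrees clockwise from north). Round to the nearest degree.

093°

Differences from A: to B (Δx, Δy, Δh) = (-20, -30, +0.19); to C = (10, -60, -0.13).
Determinant of the coordinate differences = (-20)·(-60) − 10·(-30) = 1500.
∂h/∂x = [(+0.19)·(-60) − (-0.13)·(-30)] / 1500 = -0.01020
∂h/∂y = [(-20)·(-0.13) − 10·(+0.19)] / 1500 = +0.0004667
Flow direction (−∇h) has components (+0.01020 E, -0.0004667 N).
Azimuth = atan2(E, N) = atan2(+0.01020, -0.0004667) = 92.6° ≈ 093°.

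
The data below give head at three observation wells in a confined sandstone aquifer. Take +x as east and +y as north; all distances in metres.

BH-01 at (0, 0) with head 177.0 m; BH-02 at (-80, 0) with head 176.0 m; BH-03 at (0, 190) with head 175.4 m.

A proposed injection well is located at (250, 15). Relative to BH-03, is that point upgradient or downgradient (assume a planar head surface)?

upgradient

∂h/∂x = (176.0 − 177.0) / (-80 − 0) = +0.01250
∂h/∂y = (175.4 − 177.0) / (190 − 0) = -0.008421
Head at (250, 15) = 177.0 + (+0.01250)·(250) + (-0.008421)·(15) = 180.00 m.
That is higher than the 175.4 m at BH-03, so the point is upgradient.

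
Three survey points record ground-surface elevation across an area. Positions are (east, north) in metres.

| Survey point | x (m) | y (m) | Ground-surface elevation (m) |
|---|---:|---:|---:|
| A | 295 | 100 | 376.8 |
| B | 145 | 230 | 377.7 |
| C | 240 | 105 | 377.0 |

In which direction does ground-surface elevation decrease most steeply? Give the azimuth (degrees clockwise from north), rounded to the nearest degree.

132°

Differences from A: to B (Δx, Δy, Δh) = (-150, 130, +0.9); to C = (-55, 5, +0.2).
Solve a·Δx + b·Δy = Δz: det = (-150)·5 − (-55)·130 = 6400.
∂z/∂x = [(+0.9)·5 − (+0.2)·130] / 6400 = -0.003359
∂z/∂y = [(-150)·(+0.2) − (-55)·(+0.9)] / 6400 = +0.003047
Steepest decrease is along −∇f: components (+0.003359 E, -0.003047 N).
Azimuth = atan2(+0.003359, -0.003047) = 132.2° ≈ 132°.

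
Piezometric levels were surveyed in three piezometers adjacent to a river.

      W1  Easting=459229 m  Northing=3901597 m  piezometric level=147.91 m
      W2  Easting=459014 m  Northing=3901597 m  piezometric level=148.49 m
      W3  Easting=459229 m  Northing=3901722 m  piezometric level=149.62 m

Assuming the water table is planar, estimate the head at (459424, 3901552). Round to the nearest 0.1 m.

146.8 m

∂h/∂x = (148.49 − 147.91) / (459014 − 459229) = -0.002698
∂h/∂y = (149.62 − 147.91) / (3901722 − 3901597) = +0.01368
h(459424, 3901552) = 147.91 + (-0.002698)·(195) + (+0.01368)·(-45) = 147.91 -0.526 -0.616 = 146.768 m.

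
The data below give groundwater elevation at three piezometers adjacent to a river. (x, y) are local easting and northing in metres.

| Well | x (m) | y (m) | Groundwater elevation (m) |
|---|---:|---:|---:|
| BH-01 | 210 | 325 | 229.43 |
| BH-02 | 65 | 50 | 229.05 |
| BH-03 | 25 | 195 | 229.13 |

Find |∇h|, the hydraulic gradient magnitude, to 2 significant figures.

0.0013

With h = a·x + b·y + c and BH-01 as origin, the differences give:
  (-145)·a + (-275)·b = -0.38
  (-185)·a + (-130)·b = -0.30
Eliminate b (×(-130) and ×(-275), subtract): -32025·a = -33.100 → a = ∂h/∂x = +0.001034
Back-substitute: b = ∂h/∂y = +0.0008368.
|∇h| = √(0.001034² + 0.0008368²) = 0.00133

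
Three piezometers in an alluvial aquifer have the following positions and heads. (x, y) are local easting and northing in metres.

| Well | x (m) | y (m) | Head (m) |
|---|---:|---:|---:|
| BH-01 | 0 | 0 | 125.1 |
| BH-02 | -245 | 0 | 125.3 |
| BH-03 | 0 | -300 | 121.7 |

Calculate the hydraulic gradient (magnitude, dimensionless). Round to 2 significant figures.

0.011

∂h/∂x = (125.3 − 125.1) / (-245 − 0) = -0.0008163
∂h/∂y = (121.7 − 125.1) / (-300 − 0) = +0.01133
|∇h| = √(-0.0008163² + 0.01133²) = 0.01136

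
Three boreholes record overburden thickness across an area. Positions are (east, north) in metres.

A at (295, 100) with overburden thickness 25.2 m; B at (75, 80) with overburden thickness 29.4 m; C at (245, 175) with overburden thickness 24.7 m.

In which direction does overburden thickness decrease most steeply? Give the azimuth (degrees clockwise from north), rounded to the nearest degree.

With d = a·x + b·y + c and A as origin, the differences give:
  (-220)·a + (-20)·b = +4.2
  (-50)·a + 75·b = -0.5
Eliminate b (×75 and ×(-20), subtract): -17500·a = 305.00 → a = ∂d/∂x = -0.01743
Back-substitute: b = ∂d/∂y = -0.01829.
Steepest decrease is along −∇f: components (+0.01743 E, +0.01829 N).
Azimuth = atan2(+0.01743, +0.01829) = 43.6° ≈ 044°.

044°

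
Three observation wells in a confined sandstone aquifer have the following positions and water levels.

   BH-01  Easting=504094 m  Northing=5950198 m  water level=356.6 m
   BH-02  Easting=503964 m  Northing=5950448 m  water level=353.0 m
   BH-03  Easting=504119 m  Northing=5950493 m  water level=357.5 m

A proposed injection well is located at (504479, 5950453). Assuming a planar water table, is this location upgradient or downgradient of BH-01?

Differences from BH-01: to BH-02 (Δx, Δy, Δh) = (-130, 250, -3.6); to BH-03 = (25, 295, +0.9).
Solve a·Δx + b·Δy = Δh: det = (-130)·295 − 25·250 = -44600.
∂h/∂x = [(-3.6)·295 − (+0.9)·250] / -44600 = +0.02886
∂h/∂y = [(-130)·(+0.9) − 25·(-3.6)] / -44600 = +0.0006054
Head at (504479, 5950453) = 356.6 + (+0.02886)·(385) + (+0.0006054)·(255) = 367.86 m.
That is higher than the 356.6 m at BH-01, so the point is upgradient.

upgradient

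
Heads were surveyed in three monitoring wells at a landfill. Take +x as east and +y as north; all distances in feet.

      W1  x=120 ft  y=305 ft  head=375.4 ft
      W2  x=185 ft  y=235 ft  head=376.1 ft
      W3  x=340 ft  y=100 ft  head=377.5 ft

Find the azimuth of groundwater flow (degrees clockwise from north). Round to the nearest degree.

With h = a·x + b·y + c and W1 as origin, the differences give:
  65·a + (-70)·b = +0.7
  220·a + (-205)·b = +2.1
Eliminate b (×(-205) and ×(-70), subtract): 2075·a = 3.50 → a = ∂h/∂x = +0.001687
Back-substitute: b = ∂h/∂y = -0.008434.
Flow direction (−∇h) has components (-0.001687 E, +0.008434 N).
Azimuth = atan2(E, N) = atan2(-0.001687, +0.008434) = 348.7° ≈ 349°.

349°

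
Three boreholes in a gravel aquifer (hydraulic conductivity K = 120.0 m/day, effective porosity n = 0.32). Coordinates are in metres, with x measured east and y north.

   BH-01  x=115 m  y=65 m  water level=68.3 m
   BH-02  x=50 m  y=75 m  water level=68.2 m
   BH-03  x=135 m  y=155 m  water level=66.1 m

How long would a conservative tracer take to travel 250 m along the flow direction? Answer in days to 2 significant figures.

With h = a·x + b·y + c and BH-01 as origin, the differences give:
  (-65)·a + 10·b = -0.1
  20·a + 90·b = -2.2
Eliminate b (×90 and ×10, subtract): -6050·a = 13.00 → a = ∂h/∂x = -0.002149
Back-substitute: b = ∂h/∂y = -0.02397.
|∇h| = √(-0.002149² + -0.02397²) = 0.02407
Seepage velocity v = K·i/n = 120.0 × 0.02407 / 0.32 = 9.026 m/day.
t = 250 / 9.026 = 27.7 days.

28 days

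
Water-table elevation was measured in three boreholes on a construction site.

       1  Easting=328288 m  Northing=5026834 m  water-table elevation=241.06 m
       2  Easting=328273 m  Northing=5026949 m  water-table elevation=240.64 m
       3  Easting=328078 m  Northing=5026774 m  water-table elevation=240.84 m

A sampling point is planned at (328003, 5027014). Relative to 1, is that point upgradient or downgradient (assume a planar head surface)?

downgradient

With h = a·x + b·y + c and 1 as origin, the differences give:
  (-15)·a + 115·b = -0.42
  (-210)·a + (-60)·b = -0.22
Eliminate b (×(-60) and ×115, subtract): 25050·a = 50.500 → a = ∂h/∂x = +0.002016
Back-substitute: b = ∂h/∂y = -0.003389.
Head at (328003, 5027014) = 241.06 + (+0.002016)·(-285) + (-0.003389)·(180) = 239.88 m.
That is lower than the 241.06 m at 1, so the point is downgradient.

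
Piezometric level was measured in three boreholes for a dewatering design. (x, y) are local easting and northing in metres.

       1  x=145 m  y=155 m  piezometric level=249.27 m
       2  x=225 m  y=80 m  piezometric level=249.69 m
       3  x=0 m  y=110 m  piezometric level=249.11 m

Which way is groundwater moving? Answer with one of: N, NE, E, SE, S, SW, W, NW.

NW

With h = a·x + b·y + c and 1 as origin, the differences give:
  80·a + (-75)·b = +0.42
  (-145)·a + (-45)·b = -0.16
Eliminate b (×(-45) and ×(-75), subtract): -14475·a = -30.900 → a = ∂h/∂x = +0.002135
Back-substitute: b = ∂h/∂y = -0.003323.
Flow = −∇h = (-0.002135 east, +0.003323 north), which points northwest.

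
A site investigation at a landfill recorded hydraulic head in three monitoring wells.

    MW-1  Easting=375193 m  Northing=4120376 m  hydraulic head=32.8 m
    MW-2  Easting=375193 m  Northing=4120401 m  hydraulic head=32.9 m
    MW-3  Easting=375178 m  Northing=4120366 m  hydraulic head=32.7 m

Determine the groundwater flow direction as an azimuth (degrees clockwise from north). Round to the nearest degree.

225°

Taking MW-1 as reference: MW-2−MW-1 = (0, 25, +0.1); MW-3−MW-1 = (-15, -10, -0.1).
Solve a·Δx + b·Δy = Δh: det = 0·(-10) − (-15)·25 = 375.
∂h/∂x = [(+0.1)·(-10) − (-0.1)·25] / 375 = +0.004000
∂h/∂y = [0·(-0.1) − (-15)·(+0.1)] / 375 = +0.004000
Flow direction (−∇h) has components (-0.004000 E, -0.004000 N).
Azimuth = atan2(E, N) = atan2(-0.004000, -0.004000) = 225.0° ≈ 225°.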